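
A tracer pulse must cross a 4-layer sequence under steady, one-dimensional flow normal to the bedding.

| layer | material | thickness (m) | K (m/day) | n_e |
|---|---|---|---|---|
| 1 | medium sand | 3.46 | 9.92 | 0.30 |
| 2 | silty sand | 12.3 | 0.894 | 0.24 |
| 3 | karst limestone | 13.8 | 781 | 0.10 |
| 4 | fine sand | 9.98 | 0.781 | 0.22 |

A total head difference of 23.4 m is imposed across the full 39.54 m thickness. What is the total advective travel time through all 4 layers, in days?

With flow normal to the layers, continuity requires the same specific discharge q through every layer.
Σ(b_i/K_i) = 3.46/9.92 + 12.3/0.894 + 13.8/781 + 9.98/0.781 = 26.90 d.
q = Δh / Σ(b_i/K_i) = 23.4 / 26.90 = 0.8698 m/day.
In each layer the seepage velocity is v_i = q/n_i, so the layer transit time is t_i = b_i·n_i / q:
  layer 1 (medium sand): t_1 = 3.46 × 0.30 / 0.8698 = 1.193 d
  layer 2 (silty sand): t_2 = 12.3 × 0.24 / 0.8698 = 3.394 d
  layer 3 (karst limestone): t_3 = 13.8 × 0.10 / 0.8698 = 1.587 d
  layer 4 (fine sand): t_4 = 9.98 × 0.22 / 0.8698 = 2.524 d
Total t = Σ t_i = 8.698 days.

8.70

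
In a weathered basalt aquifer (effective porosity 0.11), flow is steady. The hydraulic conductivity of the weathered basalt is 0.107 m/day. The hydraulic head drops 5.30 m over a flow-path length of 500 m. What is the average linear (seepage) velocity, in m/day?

Hydraulic gradient i = Δh / L = 5.30 / 500 = 0.01060.
Darcy flux q = K · i = 0.1070 × 0.01060 = 0.001134 m/day.
Seepage velocity v = q / n_e = 0.001134 / 0.11 = 0.01031 m/day.

0.0103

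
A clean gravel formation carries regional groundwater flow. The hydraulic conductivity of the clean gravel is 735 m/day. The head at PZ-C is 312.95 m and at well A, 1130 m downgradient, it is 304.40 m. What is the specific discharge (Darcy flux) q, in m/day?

5.56

Hydraulic gradient i = (312.95 − 304.40) / 1130 = 8.55 / 1130 = 0.007566.
Specific discharge q = K · i = 735.0 × 0.007566 = 5.561 m/day.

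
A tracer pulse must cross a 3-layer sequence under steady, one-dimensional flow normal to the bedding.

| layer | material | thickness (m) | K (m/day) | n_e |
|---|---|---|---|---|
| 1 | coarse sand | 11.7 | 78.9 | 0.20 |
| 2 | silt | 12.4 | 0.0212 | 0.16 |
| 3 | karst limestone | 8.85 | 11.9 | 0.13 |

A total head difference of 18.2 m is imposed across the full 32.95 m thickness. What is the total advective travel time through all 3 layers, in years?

0.482

With flow normal to the layers, continuity requires the same specific discharge q through every layer.
Σ(b_i/K_i) = 11.7/78.9 + 12.4/0.0212 + 8.85/11.9 = 585.8 d.
q = Δh / Σ(b_i/K_i) = 18.2 / 585.8 = 0.03107 m/day.
In each layer the seepage velocity is v_i = q/n_i, so the layer transit time is t_i = b_i·n_i / q:
  layer 1 (coarse sand): t_1 = 11.7 × 0.20 / 0.03107 = 75.32 d
  layer 2 (silt): t_2 = 12.4 × 0.16 / 0.03107 = 63.86 d
  layer 3 (karst limestone): t_3 = 8.85 × 0.13 / 0.03107 = 37.03 d
Total t = Σ t_i = 176.2 days = 0.4824 years.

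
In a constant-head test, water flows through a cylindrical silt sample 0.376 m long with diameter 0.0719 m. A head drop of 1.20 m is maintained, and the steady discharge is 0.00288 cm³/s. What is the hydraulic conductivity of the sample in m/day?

Cross-sectional area A = π·(d/2)² = π × (0.0719/2)² = 0.004060 m².
Convert discharge: 0.00288 cm³/s = 2.880e-09 m³/s.
Darcy's law rearranged: K = Q·L / (A·Δh) = 2.880e-09 × 0.376 / (0.004060 × 1.20) = 2.223e-07 m/s = 0.01920 m/day.

0.0192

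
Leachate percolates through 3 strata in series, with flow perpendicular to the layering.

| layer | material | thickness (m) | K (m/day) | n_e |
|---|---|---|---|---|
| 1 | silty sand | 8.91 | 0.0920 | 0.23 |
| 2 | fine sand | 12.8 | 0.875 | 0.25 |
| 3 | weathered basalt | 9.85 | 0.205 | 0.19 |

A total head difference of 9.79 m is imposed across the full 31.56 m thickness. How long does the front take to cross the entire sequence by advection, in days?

With flow normal to the layers, continuity requires the same specific discharge q through every layer.
Σ(b_i/K_i) = 8.91/0.0920 + 12.8/0.875 + 9.85/0.205 = 159.5 d.
q = Δh / Σ(b_i/K_i) = 9.79 / 159.5 = 0.06137 m/day.
In each layer the seepage velocity is v_i = q/n_i, so the layer transit time is t_i = b_i·n_i / q:
  layer 1 (silty sand): t_1 = 8.91 × 0.23 / 0.06137 = 33.39 d
  layer 2 (fine sand): t_2 = 12.8 × 0.25 / 0.06137 = 52.14 d
  layer 3 (weathered basalt): t_3 = 9.85 × 0.19 / 0.06137 = 30.50 d
Total t = Σ t_i = 116.0 days.

116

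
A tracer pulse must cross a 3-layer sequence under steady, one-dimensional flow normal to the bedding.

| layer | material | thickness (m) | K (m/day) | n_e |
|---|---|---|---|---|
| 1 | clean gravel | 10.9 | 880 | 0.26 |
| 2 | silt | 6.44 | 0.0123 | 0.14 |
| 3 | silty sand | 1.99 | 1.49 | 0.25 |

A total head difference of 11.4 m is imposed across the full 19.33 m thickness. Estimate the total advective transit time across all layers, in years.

With flow normal to the layers, continuity requires the same specific discharge q through every layer.
Σ(b_i/K_i) = 10.9/880 + 6.44/0.0123 + 1.99/1.49 = 524.9 d.
q = Δh / Σ(b_i/K_i) = 11.4 / 524.9 = 0.02172 m/day.
In each layer the seepage velocity is v_i = q/n_i, so the layer transit time is t_i = b_i·n_i / q:
  layer 1 (clean gravel): t_1 = 10.9 × 0.26 / 0.02172 = 130.5 d
  layer 2 (silt): t_2 = 6.44 × 0.14 / 0.02172 = 41.52 d
  layer 3 (silty sand): t_3 = 1.99 × 0.25 / 0.02172 = 22.91 d
Total t = Σ t_i = 194.9 days = 0.5337 years.

0.534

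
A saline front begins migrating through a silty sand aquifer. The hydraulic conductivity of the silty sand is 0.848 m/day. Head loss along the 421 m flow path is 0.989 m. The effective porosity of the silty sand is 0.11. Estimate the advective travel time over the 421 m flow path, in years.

63.6

Hydraulic gradient i = Δh / L = 0.989 / 421 = 0.002349.
Darcy flux q = K · i = 0.8480 × 0.002349 = 0.001992 m/day.
Seepage velocity v = q / n_e = 0.001992 / 0.11 = 0.01811 m/day.
Travel time t = L / v = 421 / 0.01811 = 23247 days = 63.65 years.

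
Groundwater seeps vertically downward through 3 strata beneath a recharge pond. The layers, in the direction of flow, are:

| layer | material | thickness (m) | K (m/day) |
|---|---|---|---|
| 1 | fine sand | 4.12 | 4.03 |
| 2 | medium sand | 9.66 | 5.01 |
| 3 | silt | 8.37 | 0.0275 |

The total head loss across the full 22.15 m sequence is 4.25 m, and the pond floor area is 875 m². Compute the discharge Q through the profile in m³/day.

Flow is perpendicular to layering, so the layers act in series and the equivalent K is the thickness-weighted harmonic mean.
Total thickness L = 4.12 + 9.66 + 8.37 = 22.15 m.
Σ(b_i/K_i) = 4.12/4.03 + 9.66/5.01 + 8.37/0.0275 = 307.3 d.
K_eq = L / Σ(b_i/K_i) = 22.15 / 307.3 = 0.07208 m/day.
Q = K_eq · A · (Δh/L) = 0.07208 × 875 × (4.25/22.15) = 12.10 m³/day.

12.1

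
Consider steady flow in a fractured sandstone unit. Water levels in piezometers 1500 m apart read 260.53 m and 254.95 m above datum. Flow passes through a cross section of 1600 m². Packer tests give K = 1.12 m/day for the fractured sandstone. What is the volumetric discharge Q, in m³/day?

6.67

Hydraulic gradient i = (260.53 − 254.95) / 1500 = 5.58 / 1500 = 0.003720.
Darcy's law: Q = K · A · i = 1.120 × 1600 × 0.003720 = 6.666 m³/day.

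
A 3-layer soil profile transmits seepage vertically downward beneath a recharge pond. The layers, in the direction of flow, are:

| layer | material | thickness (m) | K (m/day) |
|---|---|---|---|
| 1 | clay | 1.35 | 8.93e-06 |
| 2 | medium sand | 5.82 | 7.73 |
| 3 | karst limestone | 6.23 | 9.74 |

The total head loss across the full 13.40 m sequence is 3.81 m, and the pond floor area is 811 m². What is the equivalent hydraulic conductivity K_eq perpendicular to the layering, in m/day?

8.86e-05

Flow is perpendicular to layering, so the layers act in series and the equivalent K is the thickness-weighted harmonic mean.
Total thickness L = 1.35 + 5.82 + 6.23 = 13.40 m.
Σ(b_i/K_i) = 1.35/8.93e-06 + 5.82/7.73 + 6.23/9.74 = 1.512e+05 d.
K_eq = L / Σ(b_i/K_i) = 13.40 / 1.512e+05 = 8.864e-05 m/day.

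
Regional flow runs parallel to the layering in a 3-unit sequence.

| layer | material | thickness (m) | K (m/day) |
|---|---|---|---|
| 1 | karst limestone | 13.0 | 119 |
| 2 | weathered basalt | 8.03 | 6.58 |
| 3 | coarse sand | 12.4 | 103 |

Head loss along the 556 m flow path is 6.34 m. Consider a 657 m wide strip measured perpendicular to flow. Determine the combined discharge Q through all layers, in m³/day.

21600

Flow is parallel to layering, so each bed carries its own Darcy discharge and the transmissivities add.
Σ(K_i·b_i) = 119×13.0 + 6.58×8.03 + 103×12.4 = 2877 m²/day.
Hydraulic gradient i = Δh / L = 6.34 / 556 = 0.01140.
Q = Σ(K_i·b_i) · W · i = 2877 × 657 × 0.01140 = 21554 m³/day.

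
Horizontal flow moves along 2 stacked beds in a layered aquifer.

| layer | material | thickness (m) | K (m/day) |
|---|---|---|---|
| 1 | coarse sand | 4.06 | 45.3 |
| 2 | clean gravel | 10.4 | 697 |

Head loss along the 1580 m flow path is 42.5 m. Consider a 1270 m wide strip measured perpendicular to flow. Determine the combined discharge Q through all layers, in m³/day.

254000

Flow is parallel to layering, so each bed carries its own Darcy discharge and the transmissivities add.
Σ(K_i·b_i) = 45.3×4.06 + 697×10.4 = 7433 m²/day.
Hydraulic gradient i = Δh / L = 42.5 / 1580 = 0.02690.
Q = Σ(K_i·b_i) · W · i = 7433 × 1270 × 0.02690 = 2.539e+05 m³/day.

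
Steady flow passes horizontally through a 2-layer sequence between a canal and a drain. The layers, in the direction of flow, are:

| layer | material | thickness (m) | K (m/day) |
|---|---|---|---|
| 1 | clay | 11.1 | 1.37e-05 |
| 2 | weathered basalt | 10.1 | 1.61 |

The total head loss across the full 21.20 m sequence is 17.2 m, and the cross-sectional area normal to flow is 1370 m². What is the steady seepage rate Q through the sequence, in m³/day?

0.0291

Flow is perpendicular to layering, so the layers act in series and the equivalent K is the thickness-weighted harmonic mean.
Total thickness L = 11.1 + 10.1 = 21.20 m.
Σ(b_i/K_i) = 11.1/1.37e-05 + 10.1/1.61 = 8.102e+05 d.
K_eq = L / Σ(b_i/K_i) = 21.20 / 8.102e+05 = 2.617e-05 m/day.
Q = K_eq · A · (Δh/L) = 2.617e-05 × 1370 × (17.2/21.20) = 0.02908 m³/day.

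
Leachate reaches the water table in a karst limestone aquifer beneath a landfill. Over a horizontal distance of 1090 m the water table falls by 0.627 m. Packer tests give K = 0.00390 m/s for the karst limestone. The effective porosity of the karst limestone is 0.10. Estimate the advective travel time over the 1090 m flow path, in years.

1.54

Convert K: 0.00390 m/s × 86400 = 337.0 m/day.
Hydraulic gradient i = Δh / L = 0.627 / 1090 = 0.0005752.
Darcy flux q = K · i = 337.0 × 0.0005752 = 0.1938 m/day.
Seepage velocity v = q / n_e = 0.1938 / 0.10 = 1.938 m/day.
Travel time t = L / v = 1090 / 1.938 = 562.4 days = 1.540 years.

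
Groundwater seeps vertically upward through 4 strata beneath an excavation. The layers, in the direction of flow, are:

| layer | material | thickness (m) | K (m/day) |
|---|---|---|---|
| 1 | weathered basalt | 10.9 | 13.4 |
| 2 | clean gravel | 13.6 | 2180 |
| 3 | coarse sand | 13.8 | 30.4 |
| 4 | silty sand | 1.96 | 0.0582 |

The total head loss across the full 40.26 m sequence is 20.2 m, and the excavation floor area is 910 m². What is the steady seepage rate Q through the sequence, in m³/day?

526

Flow is perpendicular to layering, so the layers act in series and the equivalent K is the thickness-weighted harmonic mean.
Total thickness L = 10.9 + 13.6 + 13.8 + 1.96 = 40.26 m.
Σ(b_i/K_i) = 10.9/13.4 + 13.6/2180 + 13.8/30.4 + 1.96/0.0582 = 34.95 d.
K_eq = L / Σ(b_i/K_i) = 40.26 / 34.95 = 1.152 m/day.
Q = K_eq · A · (Δh/L) = 1.152 × 910 × (20.2/40.26) = 525.9 m³/day.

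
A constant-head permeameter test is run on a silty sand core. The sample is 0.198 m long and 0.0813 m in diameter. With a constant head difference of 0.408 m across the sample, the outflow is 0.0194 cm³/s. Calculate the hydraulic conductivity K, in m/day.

Cross-sectional area A = π·(d/2)² = π × (0.0813/2)² = 0.005191 m².
Convert discharge: 0.0194 cm³/s = 1.940e-08 m³/s.
Darcy's law rearranged: K = Q·L / (A·Δh) = 1.940e-08 × 0.198 / (0.005191 × 0.408) = 1.814e-06 m/s = 0.1567 m/day.

0.157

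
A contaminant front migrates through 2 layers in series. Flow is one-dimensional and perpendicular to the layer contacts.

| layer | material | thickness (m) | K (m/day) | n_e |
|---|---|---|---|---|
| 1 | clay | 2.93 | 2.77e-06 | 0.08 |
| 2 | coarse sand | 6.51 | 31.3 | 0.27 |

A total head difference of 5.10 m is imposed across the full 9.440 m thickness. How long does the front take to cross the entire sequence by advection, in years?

1130

With flow normal to the layers, continuity requires the same specific discharge q through every layer.
Σ(b_i/K_i) = 2.93/2.77e-06 + 6.51/31.3 = 1.058e+06 d.
q = Δh / Σ(b_i/K_i) = 5.10 / 1.058e+06 = 4.822e-06 m/day.
In each layer the seepage velocity is v_i = q/n_i, so the layer transit time is t_i = b_i·n_i / q:
  layer 1 (clay): t_1 = 2.93 × 0.08 / 4.822e-06 = 48616 d
  layer 2 (coarse sand): t_2 = 6.51 × 0.27 / 4.822e-06 = 3.646e+05 d
Total t = Σ t_i = 4.132e+05 days = 1131 years.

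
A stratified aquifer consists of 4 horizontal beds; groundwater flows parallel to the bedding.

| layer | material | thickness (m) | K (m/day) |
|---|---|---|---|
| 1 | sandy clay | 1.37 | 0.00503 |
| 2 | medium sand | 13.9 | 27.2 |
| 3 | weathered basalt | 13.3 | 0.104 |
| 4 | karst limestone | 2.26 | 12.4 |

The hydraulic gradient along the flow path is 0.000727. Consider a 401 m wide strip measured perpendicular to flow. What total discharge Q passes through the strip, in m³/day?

Flow is parallel to layering, so each bed carries its own Darcy discharge and the transmissivities add.
Σ(K_i·b_i) = 0.00503×1.37 + 27.2×13.9 + 0.104×13.3 + 12.4×2.26 = 407.5 m²/day.
Hydraulic gradient i = 0.000727.
Q = Σ(K_i·b_i) · W · i = 407.5 × 401 × 0.0007270 = 118.8 m³/day.

119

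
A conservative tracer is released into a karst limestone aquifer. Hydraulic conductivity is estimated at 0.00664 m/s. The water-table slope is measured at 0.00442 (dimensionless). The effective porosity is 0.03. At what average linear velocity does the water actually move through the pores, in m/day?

84.5

Convert K: 0.00664 m/s × 86400 = 573.7 m/day.
Hydraulic gradient i = 0.00442.
Darcy flux q = K · i = 573.7 × 0.004420 = 2.536 m/day.
Seepage velocity v = q / n_e = 2.536 / 0.03 = 84.52 m/day.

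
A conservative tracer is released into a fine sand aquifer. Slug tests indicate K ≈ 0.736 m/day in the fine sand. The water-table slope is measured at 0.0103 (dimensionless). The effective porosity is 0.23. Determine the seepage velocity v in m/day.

0.0330

Hydraulic gradient i = 0.0103.
Darcy flux q = K · i = 0.7360 × 0.01030 = 0.007581 m/day.
Seepage velocity v = q / n_e = 0.007581 / 0.23 = 0.03296 m/day.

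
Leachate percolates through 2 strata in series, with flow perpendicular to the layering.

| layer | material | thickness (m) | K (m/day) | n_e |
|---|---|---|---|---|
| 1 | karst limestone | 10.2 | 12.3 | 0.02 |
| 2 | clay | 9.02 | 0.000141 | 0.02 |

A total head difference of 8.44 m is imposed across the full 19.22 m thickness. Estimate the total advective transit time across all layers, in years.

7.98

With flow normal to the layers, continuity requires the same specific discharge q through every layer.
Σ(b_i/K_i) = 10.2/12.3 + 9.02/0.000141 = 63972 d.
q = Δh / Σ(b_i/K_i) = 8.44 / 63972 = 0.0001319 m/day.
In each layer the seepage velocity is v_i = q/n_i, so the layer transit time is t_i = b_i·n_i / q:
  layer 1 (karst limestone): t_1 = 10.2 × 0.02 / 0.0001319 = 1546 d
  layer 2 (clay): t_2 = 9.02 × 0.02 / 0.0001319 = 1367 d
Total t = Σ t_i = 2914 days = 7.977 years.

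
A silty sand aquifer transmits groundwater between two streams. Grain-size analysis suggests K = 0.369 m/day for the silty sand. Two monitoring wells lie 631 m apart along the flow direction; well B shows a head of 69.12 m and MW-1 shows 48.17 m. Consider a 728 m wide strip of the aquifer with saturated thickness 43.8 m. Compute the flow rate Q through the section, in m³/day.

391

Cross-sectional area A = 728 × 43.8 = 31886 m².
Hydraulic gradient i = (69.12 − 48.17) / 631 = 20.95 / 631 = 0.03320.
Darcy's law: Q = K · A · i = 0.3690 × 31886 × 0.03320 = 390.6 m³/day.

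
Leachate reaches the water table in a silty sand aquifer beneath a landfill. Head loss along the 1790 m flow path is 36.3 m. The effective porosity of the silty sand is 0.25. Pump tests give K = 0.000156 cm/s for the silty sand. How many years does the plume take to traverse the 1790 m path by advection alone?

448

Convert K: 0.000156 cm/s × 864 = 0.1348 m/day.
Hydraulic gradient i = Δh / L = 36.3 / 1790 = 0.02028.
Darcy flux q = K · i = 0.1348 × 0.02028 = 0.002733 m/day.
Seepage velocity v = q / n_e = 0.002733 / 0.25 = 0.01093 m/day.
Travel time t = L / v = 1790 / 0.01093 = 1.637e+05 days = 448.2 years.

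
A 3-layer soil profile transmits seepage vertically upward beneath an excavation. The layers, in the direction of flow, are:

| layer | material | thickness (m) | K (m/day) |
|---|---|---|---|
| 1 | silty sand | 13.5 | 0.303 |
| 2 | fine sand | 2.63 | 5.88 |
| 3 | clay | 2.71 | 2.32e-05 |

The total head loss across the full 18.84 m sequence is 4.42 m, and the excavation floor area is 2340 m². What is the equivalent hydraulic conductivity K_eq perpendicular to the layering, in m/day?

0.000161

Flow is perpendicular to layering, so the layers act in series and the equivalent K is the thickness-weighted harmonic mean.
Total thickness L = 13.5 + 2.63 + 2.71 = 18.84 m.
Σ(b_i/K_i) = 13.5/0.303 + 2.63/5.88 + 2.71/2.32e-05 = 1.169e+05 d.
K_eq = L / Σ(b_i/K_i) = 18.84 / 1.169e+05 = 0.0001612 m/day.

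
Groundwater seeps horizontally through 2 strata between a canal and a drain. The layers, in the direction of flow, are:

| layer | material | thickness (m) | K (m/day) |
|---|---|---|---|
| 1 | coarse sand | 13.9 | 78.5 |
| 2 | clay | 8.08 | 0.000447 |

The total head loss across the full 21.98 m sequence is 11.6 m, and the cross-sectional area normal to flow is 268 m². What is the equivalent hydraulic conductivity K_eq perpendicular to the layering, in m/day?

Flow is perpendicular to layering, so the layers act in series and the equivalent K is the thickness-weighted harmonic mean.
Total thickness L = 13.9 + 8.08 = 21.98 m.
Σ(b_i/K_i) = 13.9/78.5 + 8.08/0.000447 = 18076 d.
K_eq = L / Σ(b_i/K_i) = 21.98 / 18076 = 0.001216 m/day.

0.00122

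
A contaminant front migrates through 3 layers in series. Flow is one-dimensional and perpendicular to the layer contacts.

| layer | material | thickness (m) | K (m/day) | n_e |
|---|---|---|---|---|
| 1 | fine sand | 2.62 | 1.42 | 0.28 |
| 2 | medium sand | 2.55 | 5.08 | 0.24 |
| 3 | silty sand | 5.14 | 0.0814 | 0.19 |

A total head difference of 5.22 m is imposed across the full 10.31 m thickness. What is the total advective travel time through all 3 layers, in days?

29.1

With flow normal to the layers, continuity requires the same specific discharge q through every layer.
Σ(b_i/K_i) = 2.62/1.42 + 2.55/5.08 + 5.14/0.0814 = 65.49 d.
q = Δh / Σ(b_i/K_i) = 5.22 / 65.49 = 0.07970 m/day.
In each layer the seepage velocity is v_i = q/n_i, so the layer transit time is t_i = b_i·n_i / q:
  layer 1 (fine sand): t_1 = 2.62 × 0.28 / 0.07970 = 9.204 d
  layer 2 (medium sand): t_2 = 2.55 × 0.24 / 0.07970 = 7.678 d
  layer 3 (silty sand): t_3 = 5.14 × 0.19 / 0.07970 = 12.25 d
Total t = Σ t_i = 29.14 days.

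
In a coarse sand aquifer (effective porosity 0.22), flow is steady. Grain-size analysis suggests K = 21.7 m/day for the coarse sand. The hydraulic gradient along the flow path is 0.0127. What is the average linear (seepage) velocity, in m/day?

Hydraulic gradient i = 0.0127.
Darcy flux q = K · i = 21.70 × 0.01270 = 0.2756 m/day.
Seepage velocity v = q / n_e = 0.2756 / 0.22 = 1.253 m/day.

1.25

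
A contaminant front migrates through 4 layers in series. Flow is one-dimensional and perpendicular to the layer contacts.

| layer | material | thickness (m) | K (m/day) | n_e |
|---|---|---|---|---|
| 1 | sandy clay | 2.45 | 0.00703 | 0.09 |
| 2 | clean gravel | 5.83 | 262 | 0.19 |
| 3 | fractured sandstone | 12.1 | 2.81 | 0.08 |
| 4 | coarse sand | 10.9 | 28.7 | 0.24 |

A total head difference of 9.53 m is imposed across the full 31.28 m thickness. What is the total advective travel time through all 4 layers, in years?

With flow normal to the layers, continuity requires the same specific discharge q through every layer.
Σ(b_i/K_i) = 2.45/0.00703 + 5.83/262 + 12.1/2.81 + 10.9/28.7 = 353.2 d.
q = Δh / Σ(b_i/K_i) = 9.53 / 353.2 = 0.02698 m/day.
In each layer the seepage velocity is v_i = q/n_i, so the layer transit time is t_i = b_i·n_i / q:
  layer 1 (sandy clay): t_1 = 2.45 × 0.09 / 0.02698 = 8.172 d
  layer 2 (clean gravel): t_2 = 5.83 × 0.19 / 0.02698 = 41.06 d
  layer 3 (fractured sandstone): t_3 = 12.1 × 0.08 / 0.02698 = 35.88 d
  layer 4 (coarse sand): t_4 = 10.9 × 0.24 / 0.02698 = 96.96 d
Total t = Σ t_i = 182.1 days = 0.4985 years.

0.498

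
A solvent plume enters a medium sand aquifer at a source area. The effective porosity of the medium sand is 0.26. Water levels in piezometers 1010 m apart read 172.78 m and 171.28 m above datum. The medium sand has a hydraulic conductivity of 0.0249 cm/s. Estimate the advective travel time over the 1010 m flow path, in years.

22.5

Convert K: 0.0249 cm/s × 864 = 21.51 m/day.
Hydraulic gradient i = (172.78 − 171.28) / 1010 = 1.5 / 1010 = 0.001485.
Darcy flux q = K · i = 21.51 × 0.001485 = 0.03195 m/day.
Seepage velocity v = q / n_e = 0.03195 / 0.26 = 0.1229 m/day.
Travel time t = L / v = 1010 / 0.1229 = 8219 days = 22.50 years.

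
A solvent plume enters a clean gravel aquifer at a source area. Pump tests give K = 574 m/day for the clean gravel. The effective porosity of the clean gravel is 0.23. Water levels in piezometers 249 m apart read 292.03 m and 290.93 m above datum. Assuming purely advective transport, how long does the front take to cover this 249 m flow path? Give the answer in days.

Hydraulic gradient i = (292.03 − 290.93) / 249 = 1.1 / 249 = 0.004418.
Darcy flux q = K · i = 574.0 × 0.004418 = 2.536 m/day.
Seepage velocity v = q / n_e = 2.536 / 0.23 = 11.02 m/day.
Travel time t = L / v = 249 / 11.02 = 22.59 days.

22.6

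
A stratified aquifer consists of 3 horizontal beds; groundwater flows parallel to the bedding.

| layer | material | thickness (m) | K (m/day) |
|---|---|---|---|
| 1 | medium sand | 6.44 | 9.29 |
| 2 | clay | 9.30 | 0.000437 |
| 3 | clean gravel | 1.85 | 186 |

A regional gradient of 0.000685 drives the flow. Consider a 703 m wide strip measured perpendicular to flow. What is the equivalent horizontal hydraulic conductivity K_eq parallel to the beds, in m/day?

Flow is parallel to layering, so each bed carries its own Darcy discharge and the transmissivities add.
Σ(K_i·b_i) = 9.29×6.44 + 0.000437×9.30 + 186×1.85 = 403.9 m²/day.
Total thickness b = 17.59 m, so K_eq = Σ(K_i·b_i)/b = 22.96 m/day.

23.0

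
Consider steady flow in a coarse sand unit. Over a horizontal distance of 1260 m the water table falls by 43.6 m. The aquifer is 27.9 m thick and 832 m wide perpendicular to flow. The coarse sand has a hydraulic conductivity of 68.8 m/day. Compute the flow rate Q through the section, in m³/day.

55300

Cross-sectional area A = 832 × 27.9 = 23213 m².
Hydraulic gradient i = Δh / L = 43.6 / 1260 = 0.03460.
Darcy's law: Q = K · A · i = 68.80 × 23213 × 0.03460 = 55263 m³/day.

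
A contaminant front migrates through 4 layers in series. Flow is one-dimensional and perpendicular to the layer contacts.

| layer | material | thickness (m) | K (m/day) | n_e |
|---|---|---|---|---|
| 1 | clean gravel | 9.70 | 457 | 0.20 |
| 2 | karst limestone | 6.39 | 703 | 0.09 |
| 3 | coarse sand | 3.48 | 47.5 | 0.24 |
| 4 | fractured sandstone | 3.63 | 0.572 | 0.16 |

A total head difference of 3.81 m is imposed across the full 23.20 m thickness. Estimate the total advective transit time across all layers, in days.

6.65

With flow normal to the layers, continuity requires the same specific discharge q through every layer.
Σ(b_i/K_i) = 9.70/457 + 6.39/703 + 3.48/47.5 + 3.63/0.572 = 6.450 d.
q = Δh / Σ(b_i/K_i) = 3.81 / 6.450 = 0.5907 m/day.
In each layer the seepage velocity is v_i = q/n_i, so the layer transit time is t_i = b_i·n_i / q:
  layer 1 (clean gravel): t_1 = 9.70 × 0.20 / 0.5907 = 3.284 d
  layer 2 (karst limestone): t_2 = 6.39 × 0.09 / 0.5907 = 0.9736 d
  layer 3 (coarse sand): t_3 = 3.48 × 0.24 / 0.5907 = 1.414 d
  layer 4 (fractured sandstone): t_4 = 3.63 × 0.16 / 0.5907 = 0.9832 d
Total t = Σ t_i = 6.655 days.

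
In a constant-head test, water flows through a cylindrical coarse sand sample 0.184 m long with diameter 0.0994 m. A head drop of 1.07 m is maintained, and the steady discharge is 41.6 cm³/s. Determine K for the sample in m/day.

79.6

Cross-sectional area A = π·(d/2)² = π × (0.0994/2)² = 0.007760 m².
Convert discharge: 41.6 cm³/s = 4.160e-05 m³/s.
Darcy's law rearranged: K = Q·L / (A·Δh) = 4.160e-05 × 0.184 / (0.007760 × 1.07) = 0.0009219 m/s = 79.65 m/day.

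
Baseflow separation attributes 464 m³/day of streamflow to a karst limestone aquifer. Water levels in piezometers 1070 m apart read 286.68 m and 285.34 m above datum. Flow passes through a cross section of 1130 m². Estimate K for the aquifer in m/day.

328

Hydraulic gradient i = (286.68 − 285.34) / 1070 = 1.34 / 1070 = 0.001252.
From Q = K·A·i, K = Q / (A·i) = 464 / (1130 × 0.001252) = 327.9 m/day.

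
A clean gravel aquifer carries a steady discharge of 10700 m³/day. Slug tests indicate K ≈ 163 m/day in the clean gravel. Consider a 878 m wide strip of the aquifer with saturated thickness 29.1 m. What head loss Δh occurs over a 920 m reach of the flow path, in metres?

2.36

Cross-sectional area A = 878 × 29.1 = 25550 m².
From Q = K·A·i, i = Q / (K·A) = 10700 / (163.0 × 25550) = 0.002569.
Head loss Δh = i · L = 0.002569 × 920 = 2.364 m.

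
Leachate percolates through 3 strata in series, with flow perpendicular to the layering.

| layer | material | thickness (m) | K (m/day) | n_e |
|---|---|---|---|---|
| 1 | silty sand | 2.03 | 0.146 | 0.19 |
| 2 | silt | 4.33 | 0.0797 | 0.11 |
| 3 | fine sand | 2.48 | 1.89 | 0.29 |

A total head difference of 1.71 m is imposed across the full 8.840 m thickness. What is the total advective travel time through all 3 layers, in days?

With flow normal to the layers, continuity requires the same specific discharge q through every layer.
Σ(b_i/K_i) = 2.03/0.146 + 4.33/0.0797 + 2.48/1.89 = 69.55 d.
q = Δh / Σ(b_i/K_i) = 1.71 / 69.55 = 0.02459 m/day.
In each layer the seepage velocity is v_i = q/n_i, so the layer transit time is t_i = b_i·n_i / q:
  layer 1 (silty sand): t_1 = 2.03 × 0.19 / 0.02459 = 15.69 d
  layer 2 (silt): t_2 = 4.33 × 0.11 / 0.02459 = 19.37 d
  layer 3 (fine sand): t_3 = 2.48 × 0.29 / 0.02459 = 29.25 d
Total t = Σ t_i = 64.31 days.

64.3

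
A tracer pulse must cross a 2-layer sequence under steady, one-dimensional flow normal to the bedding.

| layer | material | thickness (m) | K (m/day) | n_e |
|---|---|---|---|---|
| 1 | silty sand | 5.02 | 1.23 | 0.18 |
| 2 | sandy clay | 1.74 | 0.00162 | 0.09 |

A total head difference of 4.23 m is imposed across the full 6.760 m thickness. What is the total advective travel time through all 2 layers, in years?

0.740

With flow normal to the layers, continuity requires the same specific discharge q through every layer.
Σ(b_i/K_i) = 5.02/1.23 + 1.74/0.00162 = 1078 d.
q = Δh / Σ(b_i/K_i) = 4.23 / 1078 = 0.003923 m/day.
In each layer the seepage velocity is v_i = q/n_i, so the layer transit time is t_i = b_i·n_i / q:
  layer 1 (silty sand): t_1 = 5.02 × 0.18 / 0.003923 = 230.3 d
  layer 2 (sandy clay): t_2 = 1.74 × 0.09 / 0.003923 = 39.91 d
Total t = Σ t_i = 270.2 days = 0.7398 years.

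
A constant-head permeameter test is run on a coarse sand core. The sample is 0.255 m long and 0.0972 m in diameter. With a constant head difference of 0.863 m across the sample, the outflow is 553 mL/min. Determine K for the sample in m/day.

Cross-sectional area A = π·(d/2)² = π × (0.0972/2)² = 0.007420 m².
Convert discharge: 553 mL/min = 9.217e-06 m³/s.
Darcy's law rearranged: K = Q·L / (A·Δh) = 9.217e-06 × 0.255 / (0.007420 × 0.863) = 0.0003670 m/s = 31.71 m/day.

31.7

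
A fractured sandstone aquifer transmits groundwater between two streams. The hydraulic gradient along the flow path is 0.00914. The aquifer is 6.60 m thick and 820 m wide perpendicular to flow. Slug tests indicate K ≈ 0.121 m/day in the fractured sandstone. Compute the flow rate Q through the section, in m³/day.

5.99

Cross-sectional area A = 820 × 6.60 = 5412 m².
Hydraulic gradient i = 0.00914.
Darcy's law: Q = K · A · i = 0.1210 × 5412 × 0.009140 = 5.985 m³/day.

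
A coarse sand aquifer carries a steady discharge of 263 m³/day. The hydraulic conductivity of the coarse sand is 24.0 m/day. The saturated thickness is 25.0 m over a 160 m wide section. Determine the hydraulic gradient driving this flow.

0.00274

Cross-sectional area A = 160 × 25.0 = 4000 m².
From Q = K·A·i, i = Q / (K·A) = 263 / (24.00 × 4000) = 0.002740.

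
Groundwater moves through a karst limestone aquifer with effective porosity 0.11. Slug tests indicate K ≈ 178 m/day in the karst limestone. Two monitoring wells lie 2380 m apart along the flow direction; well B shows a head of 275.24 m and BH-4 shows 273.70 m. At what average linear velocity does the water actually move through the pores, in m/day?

Hydraulic gradient i = (275.24 − 273.70) / 2380 = 1.54 / 2380 = 0.0006471.
Darcy flux q = K · i = 178.0 × 0.0006471 = 0.1152 m/day.
Seepage velocity v = q / n_e = 0.1152 / 0.11 = 1.047 m/day.

1.05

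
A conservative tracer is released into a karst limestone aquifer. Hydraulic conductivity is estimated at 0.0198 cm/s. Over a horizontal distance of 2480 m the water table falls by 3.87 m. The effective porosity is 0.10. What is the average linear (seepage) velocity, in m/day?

0.267

Convert K: 0.0198 cm/s × 864 = 17.11 m/day.
Hydraulic gradient i = Δh / L = 3.87 / 2480 = 0.001560.
Darcy flux q = K · i = 17.11 × 0.001560 = 0.02670 m/day.
Seepage velocity v = q / n_e = 0.02670 / 0.10 = 0.2670 m/day.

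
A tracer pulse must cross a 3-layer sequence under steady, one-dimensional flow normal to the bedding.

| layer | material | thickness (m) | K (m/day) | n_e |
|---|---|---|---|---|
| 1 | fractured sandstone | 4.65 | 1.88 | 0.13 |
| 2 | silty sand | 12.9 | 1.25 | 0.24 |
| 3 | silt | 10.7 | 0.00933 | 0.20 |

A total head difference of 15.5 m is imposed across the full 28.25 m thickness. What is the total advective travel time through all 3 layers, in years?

1.20

With flow normal to the layers, continuity requires the same specific discharge q through every layer.
Σ(b_i/K_i) = 4.65/1.88 + 12.9/1.25 + 10.7/0.00933 = 1160 d.
q = Δh / Σ(b_i/K_i) = 15.5 / 1160 = 0.01337 m/day.
In each layer the seepage velocity is v_i = q/n_i, so the layer transit time is t_i = b_i·n_i / q:
  layer 1 (fractured sandstone): t_1 = 4.65 × 0.13 / 0.01337 = 45.23 d
  layer 2 (silty sand): t_2 = 12.9 × 0.24 / 0.01337 = 231.6 d
  layer 3 (silt): t_3 = 10.7 × 0.20 / 0.01337 = 160.1 d
Total t = Σ t_i = 437.0 days = 1.196 years.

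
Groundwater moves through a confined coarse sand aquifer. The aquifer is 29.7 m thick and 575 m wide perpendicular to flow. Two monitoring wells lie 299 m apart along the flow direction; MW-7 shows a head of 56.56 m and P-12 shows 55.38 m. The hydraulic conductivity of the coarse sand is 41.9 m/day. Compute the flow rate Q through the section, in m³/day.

2820

Cross-sectional area A = 575 × 29.7 = 17078 m².
Hydraulic gradient i = (56.56 − 55.38) / 299 = 1.18 / 299 = 0.003946.
Darcy's law: Q = K · A · i = 41.90 × 17078 × 0.003946 = 2824 m³/day.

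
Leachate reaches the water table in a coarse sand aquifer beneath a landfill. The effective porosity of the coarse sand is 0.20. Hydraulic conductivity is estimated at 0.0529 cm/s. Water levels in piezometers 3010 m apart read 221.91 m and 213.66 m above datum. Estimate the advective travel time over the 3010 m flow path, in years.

Convert K: 0.0529 cm/s × 864 = 45.71 m/day.
Hydraulic gradient i = (221.91 − 213.66) / 3010 = 8.25 / 3010 = 0.002741.
Darcy flux q = K · i = 45.71 × 0.002741 = 0.1253 m/day.
Seepage velocity v = q / n_e = 0.1253 / 0.20 = 0.6264 m/day.
Travel time t = L / v = 3010 / 0.6264 = 4806 days = 13.16 years.

13.2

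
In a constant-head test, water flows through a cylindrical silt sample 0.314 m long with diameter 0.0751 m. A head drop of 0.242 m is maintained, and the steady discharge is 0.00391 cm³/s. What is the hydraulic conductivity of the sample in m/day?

0.0990

Cross-sectional area A = π·(d/2)² = π × (0.0751/2)² = 0.004430 m².
Convert discharge: 0.00391 cm³/s = 3.910e-09 m³/s.
Darcy's law rearranged: K = Q·L / (A·Δh) = 3.910e-09 × 0.314 / (0.004430 × 0.242) = 1.145e-06 m/s = 0.09895 m/day.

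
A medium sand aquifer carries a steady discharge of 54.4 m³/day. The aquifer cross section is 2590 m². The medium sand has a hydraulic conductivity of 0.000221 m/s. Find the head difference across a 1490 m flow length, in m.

1.64

Convert K: 0.000221 m/s × 86400 = 19.09 m/day.
From Q = K·A·i, i = Q / (K·A) = 54.4 / (19.09 × 2590) = 0.001100.
Head loss Δh = i · L = 0.001100 × 1490 = 1.639 m.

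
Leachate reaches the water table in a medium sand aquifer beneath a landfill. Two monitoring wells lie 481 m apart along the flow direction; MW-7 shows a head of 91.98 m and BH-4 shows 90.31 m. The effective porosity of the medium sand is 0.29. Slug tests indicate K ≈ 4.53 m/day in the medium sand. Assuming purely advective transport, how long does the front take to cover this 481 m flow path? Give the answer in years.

Hydraulic gradient i = (91.98 − 90.31) / 481 = 1.67 / 481 = 0.003472.
Darcy flux q = K · i = 4.530 × 0.003472 = 0.01573 m/day.
Seepage velocity v = q / n_e = 0.01573 / 0.29 = 0.05423 m/day.
Travel time t = L / v = 481 / 0.05423 = 8869 days = 24.28 years.

24.3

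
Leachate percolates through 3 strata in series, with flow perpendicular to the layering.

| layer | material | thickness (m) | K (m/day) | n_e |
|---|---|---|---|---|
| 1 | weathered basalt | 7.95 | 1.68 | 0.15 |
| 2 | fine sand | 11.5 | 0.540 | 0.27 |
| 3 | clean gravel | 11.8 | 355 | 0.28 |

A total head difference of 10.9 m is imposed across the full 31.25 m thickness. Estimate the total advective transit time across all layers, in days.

With flow normal to the layers, continuity requires the same specific discharge q through every layer.
Σ(b_i/K_i) = 7.95/1.68 + 11.5/0.540 + 11.8/355 = 26.06 d.
q = Δh / Σ(b_i/K_i) = 10.9 / 26.06 = 0.4182 m/day.
In each layer the seepage velocity is v_i = q/n_i, so the layer transit time is t_i = b_i·n_i / q:
  layer 1 (weathered basalt): t_1 = 7.95 × 0.15 / 0.4182 = 2.851 d
  layer 2 (fine sand): t_2 = 11.5 × 0.27 / 0.4182 = 7.424 d
  layer 3 (clean gravel): t_3 = 11.8 × 0.28 / 0.4182 = 7.900 d
Total t = Σ t_i = 18.18 days.

18.2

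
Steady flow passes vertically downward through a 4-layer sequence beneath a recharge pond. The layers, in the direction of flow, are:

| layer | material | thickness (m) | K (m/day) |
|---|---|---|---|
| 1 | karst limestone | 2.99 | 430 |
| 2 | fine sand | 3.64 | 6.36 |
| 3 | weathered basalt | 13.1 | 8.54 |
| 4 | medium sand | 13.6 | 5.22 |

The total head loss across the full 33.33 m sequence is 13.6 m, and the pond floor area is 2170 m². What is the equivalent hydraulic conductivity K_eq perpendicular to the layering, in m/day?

Flow is perpendicular to layering, so the layers act in series and the equivalent K is the thickness-weighted harmonic mean.
Total thickness L = 2.99 + 3.64 + 13.1 + 13.6 = 33.33 m.
Σ(b_i/K_i) = 2.99/430 + 3.64/6.36 + 13.1/8.54 + 13.6/5.22 = 4.719 d.
K_eq = L / Σ(b_i/K_i) = 33.33 / 4.719 = 7.064 m/day.

7.06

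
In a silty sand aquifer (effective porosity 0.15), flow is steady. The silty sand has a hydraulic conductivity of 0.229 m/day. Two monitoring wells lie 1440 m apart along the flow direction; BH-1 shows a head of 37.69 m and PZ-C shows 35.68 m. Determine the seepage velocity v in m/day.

0.00213

Hydraulic gradient i = (37.69 − 35.68) / 1440 = 2.01 / 1440 = 0.001396.
Darcy flux q = K · i = 0.2290 × 0.001396 = 0.0003196 m/day.
Seepage velocity v = q / n_e = 0.0003196 / 0.15 = 0.002131 m/day.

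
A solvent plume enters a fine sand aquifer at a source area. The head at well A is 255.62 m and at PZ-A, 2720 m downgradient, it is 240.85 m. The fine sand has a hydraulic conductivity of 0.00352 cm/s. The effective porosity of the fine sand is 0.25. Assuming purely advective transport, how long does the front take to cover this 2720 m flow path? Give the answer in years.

Convert K: 0.00352 cm/s × 864 = 3.041 m/day.
Hydraulic gradient i = (255.62 − 240.85) / 2720 = 14.77 / 2720 = 0.005430.
Darcy flux q = K · i = 3.041 × 0.005430 = 0.01651 m/day.
Seepage velocity v = q / n_e = 0.01651 / 0.25 = 0.06606 m/day.
Travel time t = L / v = 2720 / 0.06606 = 41176 days = 112.7 years.

113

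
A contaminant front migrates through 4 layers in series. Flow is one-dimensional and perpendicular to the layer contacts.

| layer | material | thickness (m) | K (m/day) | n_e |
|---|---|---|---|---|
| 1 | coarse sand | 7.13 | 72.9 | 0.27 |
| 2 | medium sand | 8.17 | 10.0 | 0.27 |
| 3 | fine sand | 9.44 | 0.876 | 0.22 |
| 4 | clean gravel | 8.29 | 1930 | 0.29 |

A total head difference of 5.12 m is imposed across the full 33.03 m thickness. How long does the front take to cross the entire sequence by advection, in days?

With flow normal to the layers, continuity requires the same specific discharge q through every layer.
Σ(b_i/K_i) = 7.13/72.9 + 8.17/10.0 + 9.44/0.876 + 8.29/1930 = 11.70 d.
q = Δh / Σ(b_i/K_i) = 5.12 / 11.70 = 0.4378 m/day.
In each layer the seepage velocity is v_i = q/n_i, so the layer transit time is t_i = b_i·n_i / q:
  layer 1 (coarse sand): t_1 = 7.13 × 0.27 / 0.4378 = 4.397 d
  layer 2 (medium sand): t_2 = 8.17 × 0.27 / 0.4378 = 5.039 d
  layer 3 (fine sand): t_3 = 9.44 × 0.22 / 0.4378 = 4.744 d
  layer 4 (clean gravel): t_4 = 8.29 × 0.29 / 0.4378 = 5.492 d
Total t = Σ t_i = 19.67 days.

19.7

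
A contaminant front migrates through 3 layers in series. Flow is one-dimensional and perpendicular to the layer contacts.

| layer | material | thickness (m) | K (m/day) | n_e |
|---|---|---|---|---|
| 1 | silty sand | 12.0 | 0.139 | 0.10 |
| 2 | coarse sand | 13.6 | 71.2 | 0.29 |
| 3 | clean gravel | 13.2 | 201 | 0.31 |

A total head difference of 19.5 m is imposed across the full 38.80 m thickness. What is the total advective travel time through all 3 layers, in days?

With flow normal to the layers, continuity requires the same specific discharge q through every layer.
Σ(b_i/K_i) = 12.0/0.139 + 13.6/71.2 + 13.2/201 = 86.59 d.
q = Δh / Σ(b_i/K_i) = 19.5 / 86.59 = 0.2252 m/day.
In each layer the seepage velocity is v_i = q/n_i, so the layer transit time is t_i = b_i·n_i / q:
  layer 1 (silty sand): t_1 = 12.0 × 0.10 / 0.2252 = 5.328 d
  layer 2 (coarse sand): t_2 = 13.6 × 0.29 / 0.2252 = 17.51 d
  layer 3 (clean gravel): t_3 = 13.2 × 0.31 / 0.2252 = 18.17 d
Total t = Σ t_i = 41.01 days.

41.0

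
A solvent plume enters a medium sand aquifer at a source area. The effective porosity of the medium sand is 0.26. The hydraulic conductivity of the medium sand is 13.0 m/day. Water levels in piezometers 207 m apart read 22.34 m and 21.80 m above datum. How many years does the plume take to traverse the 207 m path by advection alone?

Hydraulic gradient i = (22.34 − 21.80) / 207 = 0.54 / 207 = 0.002609.
Darcy flux q = K · i = 13.00 × 0.002609 = 0.03391 m/day.
Seepage velocity v = q / n_e = 0.03391 / 0.26 = 0.1304 m/day.
Travel time t = L / v = 207 / 0.1304 = 1587 days = 4.345 years.

4.34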